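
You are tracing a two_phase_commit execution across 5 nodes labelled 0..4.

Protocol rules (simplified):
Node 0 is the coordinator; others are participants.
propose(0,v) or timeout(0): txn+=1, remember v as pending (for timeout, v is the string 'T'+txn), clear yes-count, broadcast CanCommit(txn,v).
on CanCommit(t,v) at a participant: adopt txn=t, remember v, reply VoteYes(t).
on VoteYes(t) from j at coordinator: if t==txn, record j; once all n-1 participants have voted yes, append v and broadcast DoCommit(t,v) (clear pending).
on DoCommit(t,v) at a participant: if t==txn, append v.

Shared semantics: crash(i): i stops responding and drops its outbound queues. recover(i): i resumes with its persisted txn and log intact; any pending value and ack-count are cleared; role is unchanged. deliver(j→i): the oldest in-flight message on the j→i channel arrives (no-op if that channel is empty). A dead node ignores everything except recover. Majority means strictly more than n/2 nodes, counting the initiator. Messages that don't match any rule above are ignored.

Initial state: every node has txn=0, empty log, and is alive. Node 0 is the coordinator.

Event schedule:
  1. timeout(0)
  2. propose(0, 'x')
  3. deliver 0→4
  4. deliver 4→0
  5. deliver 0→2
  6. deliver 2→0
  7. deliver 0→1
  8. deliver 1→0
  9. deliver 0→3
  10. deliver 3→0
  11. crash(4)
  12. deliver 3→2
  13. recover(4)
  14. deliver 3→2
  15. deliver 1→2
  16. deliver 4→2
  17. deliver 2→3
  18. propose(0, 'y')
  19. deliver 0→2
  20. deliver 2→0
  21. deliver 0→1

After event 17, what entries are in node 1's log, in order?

e1 timeout(0): 0[coor,t=1,-]
e2 propose(0,'x'): 0[coor,t=2,-]
e3 deliver 0→4: 4[part,t=1,-]
e4 deliver 4→0: ·
e5 deliver 0→2: 2[part,t=1,-]
e6 deliver 2→0: ·
e7 deliver 0→1: 1[part,t=1,-]
e8 deliver 1→0: ·
e9 deliver 0→3: 3[part,t=1,-]
e10 deliver 3→0: ·
e11 crash(4): 4[✗part,t=1,-]
e12 deliver 3→2: ·
e13 recover(4): 4[part,t=1,-]
e14 deliver 3→2: ·
e15 deliver 1→2: ·
e16 deliver 4→2: ·
e17 deliver 2→3: ·

empty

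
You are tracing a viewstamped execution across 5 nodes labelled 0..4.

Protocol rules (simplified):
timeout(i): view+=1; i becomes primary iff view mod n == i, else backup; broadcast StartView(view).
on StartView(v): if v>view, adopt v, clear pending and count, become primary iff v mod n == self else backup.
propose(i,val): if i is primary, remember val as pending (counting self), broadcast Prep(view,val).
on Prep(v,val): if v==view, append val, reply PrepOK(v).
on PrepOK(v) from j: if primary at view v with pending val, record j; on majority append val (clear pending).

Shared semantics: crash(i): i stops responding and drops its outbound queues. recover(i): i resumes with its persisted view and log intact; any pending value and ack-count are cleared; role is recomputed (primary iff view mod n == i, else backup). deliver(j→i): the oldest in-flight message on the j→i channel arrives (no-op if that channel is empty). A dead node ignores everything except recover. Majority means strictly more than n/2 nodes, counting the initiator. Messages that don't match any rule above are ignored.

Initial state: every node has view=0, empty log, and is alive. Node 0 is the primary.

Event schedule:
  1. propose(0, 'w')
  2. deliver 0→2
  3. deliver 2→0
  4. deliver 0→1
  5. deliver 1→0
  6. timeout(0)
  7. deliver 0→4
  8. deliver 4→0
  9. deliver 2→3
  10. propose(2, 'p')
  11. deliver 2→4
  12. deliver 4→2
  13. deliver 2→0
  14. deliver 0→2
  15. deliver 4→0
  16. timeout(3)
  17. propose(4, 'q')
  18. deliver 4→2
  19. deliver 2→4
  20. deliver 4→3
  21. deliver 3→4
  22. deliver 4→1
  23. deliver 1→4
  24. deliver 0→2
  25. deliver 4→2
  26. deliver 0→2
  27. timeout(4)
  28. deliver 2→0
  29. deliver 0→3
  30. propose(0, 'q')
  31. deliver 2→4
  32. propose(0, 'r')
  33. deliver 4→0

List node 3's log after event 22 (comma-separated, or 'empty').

[1] propose(0,'w') → ∅
[2] deliver 0→2 → N2(back v0 [w])
[3] deliver 2→0 → ∅
[4] deliver 0→1 → N1(back v0 [w])
[5] deliver 1→0 → N0(prim v0 [w])
[6] timeout(0) → N0(back v1 [w])
[7] deliver 0→4 → N4(back v0 [w])
[8] deliver 4→0 → ∅
[9] deliver 2→3 → ∅
[10] propose(2,'p') → ∅
[11] deliver 2→4 → ∅
[12] deliver 4→2 → ∅
[13] deliver 2→0 → ∅
[14] deliver 0→2 → N2(back v1 [w])
[15] deliver 4→0 → ∅
[16] timeout(3) → N3(back v1 [-])
[17] propose(4,'q') → ∅
[18] deliver 4→2 → ∅
[19] deliver 2→4 → ∅
[20] deliver 4→3 → ∅
[21] deliver 3→4 → N4(back v1 [w])
[22] deliver 4→1 → ∅

empty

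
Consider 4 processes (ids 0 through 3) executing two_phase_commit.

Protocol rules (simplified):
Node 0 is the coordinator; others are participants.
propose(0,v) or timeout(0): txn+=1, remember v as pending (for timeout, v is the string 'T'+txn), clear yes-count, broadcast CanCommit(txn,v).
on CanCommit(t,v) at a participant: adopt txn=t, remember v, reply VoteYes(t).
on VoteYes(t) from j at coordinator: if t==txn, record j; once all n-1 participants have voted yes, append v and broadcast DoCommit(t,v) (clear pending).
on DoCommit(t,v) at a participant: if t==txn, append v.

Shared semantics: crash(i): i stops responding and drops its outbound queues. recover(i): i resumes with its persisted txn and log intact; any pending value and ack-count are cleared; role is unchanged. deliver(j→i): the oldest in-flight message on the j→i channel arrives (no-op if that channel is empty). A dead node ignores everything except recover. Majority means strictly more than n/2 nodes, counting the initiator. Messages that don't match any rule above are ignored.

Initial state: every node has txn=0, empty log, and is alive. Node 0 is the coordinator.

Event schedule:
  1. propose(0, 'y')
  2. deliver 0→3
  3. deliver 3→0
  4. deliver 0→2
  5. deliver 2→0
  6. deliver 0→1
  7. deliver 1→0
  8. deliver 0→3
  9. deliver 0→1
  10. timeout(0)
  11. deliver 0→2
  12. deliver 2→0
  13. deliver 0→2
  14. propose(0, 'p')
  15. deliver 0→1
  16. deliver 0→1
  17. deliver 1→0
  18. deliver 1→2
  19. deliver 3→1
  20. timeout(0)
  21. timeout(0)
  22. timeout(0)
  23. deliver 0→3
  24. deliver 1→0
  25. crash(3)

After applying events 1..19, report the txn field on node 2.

1. propose(0,'y'):  <0:coor t1 ->
2. deliver 0→3:  <3:part t1 ->
3. deliver 3→0:  nop
4. deliver 0→2:  <2:part t1 ->
5. deliver 2→0:  nop
6. deliver 0→1:  <1:part t1 ->
7. deliver 1→0:  <0:coor t1 y>
8. deliver 0→3:  <3:part t1 y>
9. deliver 0→1:  <1:part t1 y>
10. timeout(0):  <0:coor t2 y>
11. deliver 0→2:  <2:part t1 y>
12. deliver 2→0:  nop
13. deliver 0→2:  <2:part t2 y>
14. propose(0,'p'):  <0:coor t3 y>
15. deliver 0→1:  <1:part t2 y>
16. deliver 0→1:  <1:part t3 y>
17. deliver 1→0:  nop
18. deliver 1→2:  nop
19. deliver 3→1:  nop

2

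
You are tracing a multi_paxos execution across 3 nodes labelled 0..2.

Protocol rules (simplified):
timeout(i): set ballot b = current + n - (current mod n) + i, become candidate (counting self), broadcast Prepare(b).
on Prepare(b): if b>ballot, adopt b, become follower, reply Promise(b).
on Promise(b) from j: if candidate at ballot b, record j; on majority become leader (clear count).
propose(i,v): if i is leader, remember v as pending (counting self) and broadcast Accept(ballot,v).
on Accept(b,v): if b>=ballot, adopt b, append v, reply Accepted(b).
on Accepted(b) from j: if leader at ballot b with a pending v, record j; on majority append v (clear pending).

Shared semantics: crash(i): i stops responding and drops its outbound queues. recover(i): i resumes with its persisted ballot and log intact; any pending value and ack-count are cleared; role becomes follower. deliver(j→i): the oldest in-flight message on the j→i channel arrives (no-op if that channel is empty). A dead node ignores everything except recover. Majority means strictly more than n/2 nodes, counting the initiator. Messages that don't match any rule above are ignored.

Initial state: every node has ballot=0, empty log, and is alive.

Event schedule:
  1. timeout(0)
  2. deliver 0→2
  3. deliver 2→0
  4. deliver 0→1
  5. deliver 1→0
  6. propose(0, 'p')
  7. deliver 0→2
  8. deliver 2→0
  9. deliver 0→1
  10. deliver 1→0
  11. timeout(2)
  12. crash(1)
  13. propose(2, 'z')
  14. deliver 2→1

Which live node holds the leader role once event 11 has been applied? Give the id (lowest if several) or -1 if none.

after 1 — timeout(0): n0:cand/b3/[-]
after 2 — deliver 0→2: n2:foll/b3/[-]
after 3 — deliver 2→0: n0:lead/b3/[-]
after 4 — deliver 0→1: n1:foll/b3/[-]
after 5 — deliver 1→0: ·
after 6 — propose(0,'p'): ·
after 7 — deliver 0→2: n2:foll/b3/[p]
after 8 — deliver 2→0: n0:lead/b3/[p]
after 9 — deliver 0→1: n1:foll/b3/[p]
after 10 — deliver 1→0: ·
after 11 — timeout(2): n2:cand/b8/[p]

0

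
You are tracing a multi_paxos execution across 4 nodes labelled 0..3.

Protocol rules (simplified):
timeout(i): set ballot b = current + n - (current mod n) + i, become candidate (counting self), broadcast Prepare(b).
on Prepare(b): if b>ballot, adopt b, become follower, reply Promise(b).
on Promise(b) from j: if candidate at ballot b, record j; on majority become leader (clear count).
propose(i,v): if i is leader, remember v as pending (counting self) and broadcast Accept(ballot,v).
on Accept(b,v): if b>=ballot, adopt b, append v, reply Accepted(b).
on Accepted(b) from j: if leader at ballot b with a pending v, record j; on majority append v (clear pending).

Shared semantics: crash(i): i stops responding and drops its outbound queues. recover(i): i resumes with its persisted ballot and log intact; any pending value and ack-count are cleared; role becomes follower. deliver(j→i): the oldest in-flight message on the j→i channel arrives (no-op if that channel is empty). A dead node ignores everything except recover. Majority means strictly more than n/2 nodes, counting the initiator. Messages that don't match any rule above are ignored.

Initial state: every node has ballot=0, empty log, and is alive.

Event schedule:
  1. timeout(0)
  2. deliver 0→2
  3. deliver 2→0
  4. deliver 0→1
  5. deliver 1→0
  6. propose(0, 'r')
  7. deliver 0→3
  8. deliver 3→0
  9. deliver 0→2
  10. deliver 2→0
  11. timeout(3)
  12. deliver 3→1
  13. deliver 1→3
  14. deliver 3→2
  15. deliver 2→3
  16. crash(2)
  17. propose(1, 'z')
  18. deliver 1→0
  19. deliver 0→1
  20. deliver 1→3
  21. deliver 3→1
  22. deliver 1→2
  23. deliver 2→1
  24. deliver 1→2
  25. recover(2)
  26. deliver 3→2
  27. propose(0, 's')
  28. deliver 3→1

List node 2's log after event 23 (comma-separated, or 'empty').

step 1 timeout(0): 0={cand,b=4,log=-}
step 2 deliver 0→2: 2={foll,b=4,log=-}
step 3 deliver 2→0: —
step 4 deliver 0→1: 1={foll,b=4,log=-}
step 5 deliver 1→0: 0={lead,b=4,log=-}
step 6 propose(0,'r'): —
step 7 deliver 0→3: 3={foll,b=4,log=-}
step 8 deliver 3→0: —
step 9 deliver 0→2: 2={foll,b=4,log=r}
step 10 deliver 2→0: —
step 11 timeout(3): 3={cand,b=11,log=-}
step 12 deliver 3→1: 1={foll,b=11,log=-}
step 13 deliver 1→3: —
step 14 deliver 3→2: 2={foll,b=11,log=r}
step 15 deliver 2→3: 3={lead,b=11,log=-}
step 16 crash(2): 2={✗foll,b=11,log=r}
step 17 propose(1,'z'): —
step 18 deliver 1→0: —
step 19 deliver 0→1: —
step 20 deliver 1→3: —
step 21 deliver 3→1: —
step 22 deliver 1→2: —
step 23 deliver 2→1: —

r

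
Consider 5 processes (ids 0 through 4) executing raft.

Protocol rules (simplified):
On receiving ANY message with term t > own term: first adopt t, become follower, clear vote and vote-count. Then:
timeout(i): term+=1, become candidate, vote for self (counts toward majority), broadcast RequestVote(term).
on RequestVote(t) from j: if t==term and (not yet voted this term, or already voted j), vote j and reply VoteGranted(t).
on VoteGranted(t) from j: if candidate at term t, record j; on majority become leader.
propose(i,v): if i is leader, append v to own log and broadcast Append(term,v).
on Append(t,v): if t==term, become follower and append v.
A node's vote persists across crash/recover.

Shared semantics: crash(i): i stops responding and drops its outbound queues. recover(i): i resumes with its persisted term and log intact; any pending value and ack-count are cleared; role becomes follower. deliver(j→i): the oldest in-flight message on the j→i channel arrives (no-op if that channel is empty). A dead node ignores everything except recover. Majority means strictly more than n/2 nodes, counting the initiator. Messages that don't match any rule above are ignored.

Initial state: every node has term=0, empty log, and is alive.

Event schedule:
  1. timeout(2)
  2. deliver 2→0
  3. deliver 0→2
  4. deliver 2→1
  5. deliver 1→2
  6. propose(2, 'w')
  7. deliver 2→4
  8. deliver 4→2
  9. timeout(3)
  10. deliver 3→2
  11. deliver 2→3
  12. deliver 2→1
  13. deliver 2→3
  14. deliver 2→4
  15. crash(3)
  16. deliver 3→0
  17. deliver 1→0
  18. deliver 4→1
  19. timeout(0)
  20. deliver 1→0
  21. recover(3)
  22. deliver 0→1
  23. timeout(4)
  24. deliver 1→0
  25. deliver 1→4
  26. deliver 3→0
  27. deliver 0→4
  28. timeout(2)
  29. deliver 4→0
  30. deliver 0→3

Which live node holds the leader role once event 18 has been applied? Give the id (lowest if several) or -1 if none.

e1 timeout(2): 2[cand,t=1,-]
e2 deliver 2→0: 0[foll,t=1,-]
e3 deliver 0→2: ·
e4 deliver 2→1: 1[foll,t=1,-]
e5 deliver 1→2: 2[lead,t=1,-]
e6 propose(2,'w'): 2[lead,t=1,w]
e7 deliver 2→4: 4[foll,t=1,-]
e8 deliver 4→2: ·
e9 timeout(3): 3[cand,t=1,-]
e10 deliver 3→2: ·
e11 deliver 2→3: ·
e12 deliver 2→1: 1[foll,t=1,w]
e13 deliver 2→3: 3[foll,t=1,w]
e14 deliver 2→4: 4[foll,t=1,w]
e15 crash(3): 3[✗foll,t=1,w]
e16 deliver 3→0: ·
e17 deliver 1→0: ·
e18 deliver 4→1: ·

2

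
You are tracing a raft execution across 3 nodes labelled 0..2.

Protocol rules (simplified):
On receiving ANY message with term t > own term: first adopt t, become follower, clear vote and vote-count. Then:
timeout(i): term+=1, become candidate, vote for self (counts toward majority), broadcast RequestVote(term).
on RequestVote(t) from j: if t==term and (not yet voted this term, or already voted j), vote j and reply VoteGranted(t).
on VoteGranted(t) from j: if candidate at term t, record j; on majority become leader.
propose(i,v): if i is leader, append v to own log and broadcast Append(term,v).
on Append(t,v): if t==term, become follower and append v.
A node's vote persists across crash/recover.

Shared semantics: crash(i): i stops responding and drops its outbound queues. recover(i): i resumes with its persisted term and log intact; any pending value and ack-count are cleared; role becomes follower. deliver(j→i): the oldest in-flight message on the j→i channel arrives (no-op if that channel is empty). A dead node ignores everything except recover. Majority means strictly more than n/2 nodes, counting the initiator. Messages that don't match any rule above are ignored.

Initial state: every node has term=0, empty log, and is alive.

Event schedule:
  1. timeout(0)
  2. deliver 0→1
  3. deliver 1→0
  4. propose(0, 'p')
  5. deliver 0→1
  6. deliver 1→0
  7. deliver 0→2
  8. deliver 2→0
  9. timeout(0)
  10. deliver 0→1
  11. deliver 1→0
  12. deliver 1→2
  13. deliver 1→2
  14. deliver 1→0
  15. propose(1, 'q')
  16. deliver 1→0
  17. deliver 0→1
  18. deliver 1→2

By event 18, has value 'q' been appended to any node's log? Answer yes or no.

after 1 — timeout(0): n0:cand/t1/[-]
after 2 — deliver 0→1: n1:foll/t1/[-]
after 3 — deliver 1→0: n0:lead/t1/[-]
after 4 — propose(0,'p'): n0:lead/t1/[p]
after 5 — deliver 0→1: n1:foll/t1/[p]
after 6 — deliver 1→0: ·
after 7 — deliver 0→2: n2:foll/t1/[-]
after 8 — deliver 2→0: ·
after 9 — timeout(0): n0:cand/t2/[p]
after 10 — deliver 0→1: n1:foll/t2/[p]
after 11 — deliver 1→0: n0:lead/t2/[p]
after 12 — deliver 1→2: ·
after 13 — deliver 1→2: ·
after 14 — deliver 1→0: ·
after 15 — propose(1,'q'): ·
after 16 — deliver 1→0: ·
after 17 — deliver 0→1: ·
after 18 — deliver 1→2: ·

no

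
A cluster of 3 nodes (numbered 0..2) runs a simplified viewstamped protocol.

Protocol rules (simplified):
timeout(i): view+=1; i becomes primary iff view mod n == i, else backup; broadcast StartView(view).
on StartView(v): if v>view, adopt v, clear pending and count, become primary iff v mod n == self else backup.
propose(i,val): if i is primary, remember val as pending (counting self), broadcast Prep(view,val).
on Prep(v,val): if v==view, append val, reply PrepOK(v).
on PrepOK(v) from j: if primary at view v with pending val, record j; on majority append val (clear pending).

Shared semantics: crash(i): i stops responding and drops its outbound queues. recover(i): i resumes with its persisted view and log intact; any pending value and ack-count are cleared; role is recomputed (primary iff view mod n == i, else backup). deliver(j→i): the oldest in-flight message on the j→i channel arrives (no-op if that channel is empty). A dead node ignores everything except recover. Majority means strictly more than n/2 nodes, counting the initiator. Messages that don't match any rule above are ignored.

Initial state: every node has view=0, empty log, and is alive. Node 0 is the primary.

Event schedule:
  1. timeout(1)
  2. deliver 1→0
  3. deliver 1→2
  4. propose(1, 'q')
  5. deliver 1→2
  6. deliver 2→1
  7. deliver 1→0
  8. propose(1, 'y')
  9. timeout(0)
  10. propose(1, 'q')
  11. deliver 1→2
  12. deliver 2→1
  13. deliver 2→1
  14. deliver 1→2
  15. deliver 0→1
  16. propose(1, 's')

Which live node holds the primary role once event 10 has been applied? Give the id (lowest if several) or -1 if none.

after 1 — timeout(1): n1:prim/v1/[-]
after 2 — deliver 1→0: n0:back/v1/[-]
after 3 — deliver 1→2: n2:back/v1/[-]
after 4 — propose(1,'q'): ·
after 5 — deliver 1→2: n2:back/v1/[q]
after 6 — deliver 2→1: n1:prim/v1/[q]
after 7 — deliver 1→0: n0:back/v1/[q]
after 8 — propose(1,'y'): ·
after 9 — timeout(0): n0:back/v2/[q]
after 10 — propose(1,'q'): ·

1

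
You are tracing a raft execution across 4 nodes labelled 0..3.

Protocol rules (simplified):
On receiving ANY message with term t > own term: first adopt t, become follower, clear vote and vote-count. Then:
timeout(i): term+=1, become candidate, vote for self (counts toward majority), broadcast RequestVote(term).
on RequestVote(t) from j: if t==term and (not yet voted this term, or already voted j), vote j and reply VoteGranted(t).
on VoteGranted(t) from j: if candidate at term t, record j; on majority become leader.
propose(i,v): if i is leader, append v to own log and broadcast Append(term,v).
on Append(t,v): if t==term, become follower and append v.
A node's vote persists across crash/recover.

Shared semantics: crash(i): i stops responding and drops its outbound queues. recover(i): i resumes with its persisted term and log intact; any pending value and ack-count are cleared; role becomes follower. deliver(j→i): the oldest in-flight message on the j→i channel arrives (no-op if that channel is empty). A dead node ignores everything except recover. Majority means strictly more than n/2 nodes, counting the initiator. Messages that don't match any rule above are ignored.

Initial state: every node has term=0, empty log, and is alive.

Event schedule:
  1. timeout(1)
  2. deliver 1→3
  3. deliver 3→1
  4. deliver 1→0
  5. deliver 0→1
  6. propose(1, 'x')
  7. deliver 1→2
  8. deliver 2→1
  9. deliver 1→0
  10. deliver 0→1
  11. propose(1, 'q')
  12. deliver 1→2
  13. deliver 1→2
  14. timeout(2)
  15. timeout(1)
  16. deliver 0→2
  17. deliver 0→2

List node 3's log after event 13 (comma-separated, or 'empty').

[1] timeout(1) → N1(cand t1 [-])
[2] deliver 1→3 → N3(foll t1 [-])
[3] deliver 3→1 → ∅
[4] deliver 1→0 → N0(foll t1 [-])
[5] deliver 0→1 → N1(lead t1 [-])
[6] propose(1,'x') → N1(lead t1 [x])
[7] deliver 1→2 → N2(foll t1 [-])
[8] deliver 2→1 → ∅
[9] deliver 1→0 → N0(foll t1 [x])
[10] deliver 0→1 → ∅
[11] propose(1,'q') → N1(lead t1 [x,q])
[12] deliver 1→2 → N2(foll t1 [x])
[13] deliver 1→2 → N2(foll t1 [x,q])

empty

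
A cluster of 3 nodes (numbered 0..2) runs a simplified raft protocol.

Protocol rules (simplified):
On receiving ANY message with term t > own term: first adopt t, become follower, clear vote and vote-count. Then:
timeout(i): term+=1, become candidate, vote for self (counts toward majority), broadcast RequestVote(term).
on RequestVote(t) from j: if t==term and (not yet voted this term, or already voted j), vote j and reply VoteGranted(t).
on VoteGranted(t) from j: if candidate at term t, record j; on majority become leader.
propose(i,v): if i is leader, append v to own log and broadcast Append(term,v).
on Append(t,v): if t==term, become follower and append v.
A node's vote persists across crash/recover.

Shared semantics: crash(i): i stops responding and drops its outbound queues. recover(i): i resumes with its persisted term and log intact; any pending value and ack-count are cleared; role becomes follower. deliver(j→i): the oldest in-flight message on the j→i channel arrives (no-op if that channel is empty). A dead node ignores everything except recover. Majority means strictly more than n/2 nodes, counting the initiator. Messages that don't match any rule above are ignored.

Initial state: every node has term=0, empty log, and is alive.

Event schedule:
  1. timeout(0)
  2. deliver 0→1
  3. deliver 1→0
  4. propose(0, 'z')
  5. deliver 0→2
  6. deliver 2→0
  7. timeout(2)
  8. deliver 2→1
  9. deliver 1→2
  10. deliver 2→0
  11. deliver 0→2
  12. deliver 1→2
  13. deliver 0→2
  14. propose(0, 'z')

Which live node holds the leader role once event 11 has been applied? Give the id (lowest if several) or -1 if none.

2

1. timeout(0):  <0:cand t1 ->
2. deliver 0→1:  <1:foll t1 ->
3. deliver 1→0:  <0:lead t1 ->
4. propose(0,'z'):  <0:lead t1 z>
5. deliver 0→2:  <2:foll t1 ->
6. deliver 2→0:  nop
7. timeout(2):  <2:cand t2 ->
8. deliver 2→1:  <1:foll t2 ->
9. deliver 1→2:  <2:lead t2 ->
10. deliver 2→0:  <0:foll t2 z>
11. deliver 0→2:  nop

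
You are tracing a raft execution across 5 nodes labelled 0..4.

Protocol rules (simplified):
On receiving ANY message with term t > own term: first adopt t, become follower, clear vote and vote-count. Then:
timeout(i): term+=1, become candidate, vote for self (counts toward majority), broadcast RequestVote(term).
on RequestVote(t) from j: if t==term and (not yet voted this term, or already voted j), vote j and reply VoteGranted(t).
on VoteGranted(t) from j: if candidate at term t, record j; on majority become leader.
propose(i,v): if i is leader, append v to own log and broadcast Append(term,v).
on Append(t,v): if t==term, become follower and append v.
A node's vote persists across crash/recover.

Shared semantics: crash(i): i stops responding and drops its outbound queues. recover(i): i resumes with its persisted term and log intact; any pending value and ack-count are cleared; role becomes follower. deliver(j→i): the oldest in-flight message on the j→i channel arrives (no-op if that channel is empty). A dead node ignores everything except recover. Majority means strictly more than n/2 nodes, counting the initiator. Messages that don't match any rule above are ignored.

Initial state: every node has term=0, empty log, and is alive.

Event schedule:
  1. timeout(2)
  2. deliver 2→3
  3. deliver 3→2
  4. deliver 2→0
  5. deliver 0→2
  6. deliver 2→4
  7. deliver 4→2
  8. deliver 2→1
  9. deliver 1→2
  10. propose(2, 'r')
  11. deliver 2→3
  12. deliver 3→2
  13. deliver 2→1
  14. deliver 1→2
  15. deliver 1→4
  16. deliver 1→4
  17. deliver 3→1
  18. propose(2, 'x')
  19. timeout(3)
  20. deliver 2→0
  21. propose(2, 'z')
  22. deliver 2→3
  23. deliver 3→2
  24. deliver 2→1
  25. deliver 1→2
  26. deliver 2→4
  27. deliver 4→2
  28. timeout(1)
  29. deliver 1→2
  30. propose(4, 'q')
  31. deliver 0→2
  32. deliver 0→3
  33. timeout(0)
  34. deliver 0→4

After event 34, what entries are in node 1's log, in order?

1. timeout(2):  <2:cand t1 ->
2. deliver 2→3:  <3:foll t1 ->
3. deliver 3→2:  nop
4. deliver 2→0:  <0:foll t1 ->
5. deliver 0→2:  <2:lead t1 ->
6. deliver 2→4:  <4:foll t1 ->
7. deliver 4→2:  nop
8. deliver 2→1:  <1:foll t1 ->
9. deliver 1→2:  nop
10. propose(2,'r'):  <2:lead t1 r>
11. deliver 2→3:  <3:foll t1 r>
12. deliver 3→2:  nop
13. deliver 2→1:  <1:foll t1 r>
14. deliver 1→2:  nop
15. deliver 1→4:  nop
16. deliver 1→4:  nop
17. deliver 3→1:  nop
18. propose(2,'x'):  <2:lead t1 r,x>
19. timeout(3):  <3:cand t2 r>
20. deliver 2→0:  <0:foll t1 r>
21. propose(2,'z'):  <2:lead t1 r,x,z>
22. deliver 2→3:  nop
23. deliver 3→2:  <2:foll t2 r,x,z>
24. deliver 2→1:  <1:foll t1 r,x>
25. deliver 1→2:  nop
26. deliver 2→4:  <4:foll t1 r>
27. deliver 4→2:  nop
28. timeout(1):  <1:cand t2 r,x>
29. deliver 1→2:  nop
30. propose(4,'q'):  nop
31. deliver 0→2:  nop
32. deliver 0→3:  nop
33. timeout(0):  <0:cand t2 r>
34. deliver 0→4:  <4:foll t2 r>

r,x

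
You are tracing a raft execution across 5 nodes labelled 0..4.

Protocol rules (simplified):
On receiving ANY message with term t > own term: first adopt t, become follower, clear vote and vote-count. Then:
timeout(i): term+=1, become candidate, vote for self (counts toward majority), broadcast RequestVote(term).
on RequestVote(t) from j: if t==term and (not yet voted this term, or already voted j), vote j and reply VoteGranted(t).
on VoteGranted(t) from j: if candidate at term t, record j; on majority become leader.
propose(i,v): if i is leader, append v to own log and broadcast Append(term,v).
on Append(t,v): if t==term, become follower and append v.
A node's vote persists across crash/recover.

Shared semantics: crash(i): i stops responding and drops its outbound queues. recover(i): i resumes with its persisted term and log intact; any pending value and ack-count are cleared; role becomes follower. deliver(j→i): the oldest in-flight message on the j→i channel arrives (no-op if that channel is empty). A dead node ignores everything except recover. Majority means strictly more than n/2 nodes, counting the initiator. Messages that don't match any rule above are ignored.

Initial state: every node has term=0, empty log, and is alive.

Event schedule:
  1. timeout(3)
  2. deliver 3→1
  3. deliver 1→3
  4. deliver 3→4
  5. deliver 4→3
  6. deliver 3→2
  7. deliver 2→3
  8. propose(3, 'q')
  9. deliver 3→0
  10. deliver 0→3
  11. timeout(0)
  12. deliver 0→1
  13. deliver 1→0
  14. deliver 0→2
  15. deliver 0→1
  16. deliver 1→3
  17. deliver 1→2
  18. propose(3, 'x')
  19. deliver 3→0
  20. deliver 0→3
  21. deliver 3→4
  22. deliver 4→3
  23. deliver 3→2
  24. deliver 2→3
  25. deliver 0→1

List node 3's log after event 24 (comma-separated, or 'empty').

1. timeout(3):  <3:cand t1 ->
2. deliver 3→1:  <1:foll t1 ->
3. deliver 1→3:  nop
4. deliver 3→4:  <4:foll t1 ->
5. deliver 4→3:  <3:lead t1 ->
6. deliver 3→2:  <2:foll t1 ->
7. deliver 2→3:  nop
8. propose(3,'q'):  <3:lead t1 q>
9. deliver 3→0:  <0:foll t1 ->
10. deliver 0→3:  nop
11. timeout(0):  <0:cand t2 ->
12. deliver 0→1:  <1:foll t2 ->
13. deliver 1→0:  nop
14. deliver 0→2:  <2:foll t2 ->
15. deliver 0→1:  nop
16. deliver 1→3:  nop
17. deliver 1→2:  nop
18. propose(3,'x'):  <3:lead t1 q,x>
19. deliver 3→0:  nop
20. deliver 0→3:  <3:foll t2 q,x>
21. deliver 3→4:  <4:foll t1 q>
22. deliver 4→3:  nop
23. deliver 3→2:  nop
24. deliver 2→3:  nop

q,x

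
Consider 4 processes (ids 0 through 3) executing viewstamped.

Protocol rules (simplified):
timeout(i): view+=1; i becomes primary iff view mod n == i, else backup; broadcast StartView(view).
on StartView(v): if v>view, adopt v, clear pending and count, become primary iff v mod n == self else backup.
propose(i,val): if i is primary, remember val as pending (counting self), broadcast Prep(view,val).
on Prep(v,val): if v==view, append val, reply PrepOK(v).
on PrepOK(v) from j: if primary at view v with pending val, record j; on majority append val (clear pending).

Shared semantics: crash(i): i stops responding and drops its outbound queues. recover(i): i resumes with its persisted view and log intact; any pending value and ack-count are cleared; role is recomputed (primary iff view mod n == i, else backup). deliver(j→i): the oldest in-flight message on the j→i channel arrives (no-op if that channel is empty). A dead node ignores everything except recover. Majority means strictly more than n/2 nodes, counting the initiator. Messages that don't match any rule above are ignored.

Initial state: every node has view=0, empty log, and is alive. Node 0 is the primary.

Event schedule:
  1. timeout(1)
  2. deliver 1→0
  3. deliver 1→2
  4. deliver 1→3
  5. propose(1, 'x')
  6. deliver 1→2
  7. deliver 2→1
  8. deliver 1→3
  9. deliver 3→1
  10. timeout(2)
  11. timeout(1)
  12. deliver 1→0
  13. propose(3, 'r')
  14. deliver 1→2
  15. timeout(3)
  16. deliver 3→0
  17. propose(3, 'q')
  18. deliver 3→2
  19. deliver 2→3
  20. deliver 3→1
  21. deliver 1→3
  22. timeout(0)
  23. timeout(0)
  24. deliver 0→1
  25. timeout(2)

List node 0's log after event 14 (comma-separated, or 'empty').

e1 timeout(1): 1[prim,v=1,-]
e2 deliver 1→0: 0[back,v=1,-]
e3 deliver 1→2: 2[back,v=1,-]
e4 deliver 1→3: 3[back,v=1,-]
e5 propose(1,'x'): ·
e6 deliver 1→2: 2[back,v=1,x]
e7 deliver 2→1: ·
e8 deliver 1→3: 3[back,v=1,x]
e9 deliver 3→1: 1[prim,v=1,x]
e10 timeout(2): 2[prim,v=2,x]
e11 timeout(1): 1[back,v=2,x]
e12 deliver 1→0: 0[back,v=1,x]
e13 propose(3,'r'): ·
e14 deliver 1→2: ·

x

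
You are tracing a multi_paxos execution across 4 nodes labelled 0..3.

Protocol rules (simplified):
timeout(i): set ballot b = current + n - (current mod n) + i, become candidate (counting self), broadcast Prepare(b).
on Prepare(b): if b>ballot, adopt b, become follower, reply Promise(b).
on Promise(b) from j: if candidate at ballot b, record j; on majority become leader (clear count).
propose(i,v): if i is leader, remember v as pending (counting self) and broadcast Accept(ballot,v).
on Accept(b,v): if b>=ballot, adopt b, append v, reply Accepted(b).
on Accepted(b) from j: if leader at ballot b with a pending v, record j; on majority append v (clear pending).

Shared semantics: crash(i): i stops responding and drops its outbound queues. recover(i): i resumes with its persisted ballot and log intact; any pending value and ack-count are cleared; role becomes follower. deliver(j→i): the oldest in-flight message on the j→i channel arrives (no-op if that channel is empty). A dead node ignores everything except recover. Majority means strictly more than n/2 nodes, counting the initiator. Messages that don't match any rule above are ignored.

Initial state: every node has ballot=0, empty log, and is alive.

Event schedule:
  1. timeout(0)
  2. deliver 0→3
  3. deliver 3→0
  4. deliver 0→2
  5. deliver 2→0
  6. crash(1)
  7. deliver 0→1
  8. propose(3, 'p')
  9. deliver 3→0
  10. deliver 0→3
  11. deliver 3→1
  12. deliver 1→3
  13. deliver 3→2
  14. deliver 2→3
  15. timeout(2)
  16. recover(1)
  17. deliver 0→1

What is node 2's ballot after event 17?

1. timeout(0):  <0:cand b4 ->
2. deliver 0→3:  <3:foll b4 ->
3. deliver 3→0:  nop
4. deliver 0→2:  <2:foll b4 ->
5. deliver 2→0:  <0:lead b4 ->
6. crash(1):  <1:✗foll b0 ->
7. deliver 0→1:  nop
8. propose(3,'p'):  nop
9. deliver 3→0:  nop
10. deliver 0→3:  nop
11. deliver 3→1:  nop
12. deliver 1→3:  nop
13. deliver 3→2:  nop
14. deliver 2→3:  nop
15. timeout(2):  <2:cand b10 ->
16. recover(1):  <1:foll b0 ->
17. deliver 0→1:  <1:foll b4 ->

10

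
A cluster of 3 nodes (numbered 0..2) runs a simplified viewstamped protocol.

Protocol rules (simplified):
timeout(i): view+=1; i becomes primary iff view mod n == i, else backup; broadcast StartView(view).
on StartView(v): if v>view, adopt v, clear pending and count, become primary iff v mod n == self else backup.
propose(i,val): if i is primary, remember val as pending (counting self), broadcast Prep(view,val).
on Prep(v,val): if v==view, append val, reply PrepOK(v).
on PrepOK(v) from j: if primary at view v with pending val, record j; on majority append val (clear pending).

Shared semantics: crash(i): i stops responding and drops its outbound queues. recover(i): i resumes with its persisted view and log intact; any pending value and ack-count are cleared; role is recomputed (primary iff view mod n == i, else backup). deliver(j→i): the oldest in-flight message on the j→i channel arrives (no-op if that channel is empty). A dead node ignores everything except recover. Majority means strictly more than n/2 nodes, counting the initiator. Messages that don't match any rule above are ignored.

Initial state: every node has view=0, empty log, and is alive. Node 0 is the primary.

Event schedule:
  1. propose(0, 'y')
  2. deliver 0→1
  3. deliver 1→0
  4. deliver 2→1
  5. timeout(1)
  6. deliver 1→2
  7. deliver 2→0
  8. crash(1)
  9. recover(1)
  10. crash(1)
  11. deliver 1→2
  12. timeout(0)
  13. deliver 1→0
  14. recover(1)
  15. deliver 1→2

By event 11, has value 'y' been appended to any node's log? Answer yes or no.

yes

[1] propose(0,'y') → ∅
[2] deliver 0→1 → N1(back v0 [y])
[3] deliver 1→0 → N0(prim v0 [y])
[4] deliver 2→1 → ∅
[5] timeout(1) → N1(prim v1 [y])
[6] deliver 1→2 → N2(back v1 [-])
[7] deliver 2→0 → ∅
[8] crash(1) → N1(✗prim v1 [y])
[9] recover(1) → N1(prim v1 [y])
[10] crash(1) → N1(✗prim v1 [y])
[11] deliver 1→2 → ∅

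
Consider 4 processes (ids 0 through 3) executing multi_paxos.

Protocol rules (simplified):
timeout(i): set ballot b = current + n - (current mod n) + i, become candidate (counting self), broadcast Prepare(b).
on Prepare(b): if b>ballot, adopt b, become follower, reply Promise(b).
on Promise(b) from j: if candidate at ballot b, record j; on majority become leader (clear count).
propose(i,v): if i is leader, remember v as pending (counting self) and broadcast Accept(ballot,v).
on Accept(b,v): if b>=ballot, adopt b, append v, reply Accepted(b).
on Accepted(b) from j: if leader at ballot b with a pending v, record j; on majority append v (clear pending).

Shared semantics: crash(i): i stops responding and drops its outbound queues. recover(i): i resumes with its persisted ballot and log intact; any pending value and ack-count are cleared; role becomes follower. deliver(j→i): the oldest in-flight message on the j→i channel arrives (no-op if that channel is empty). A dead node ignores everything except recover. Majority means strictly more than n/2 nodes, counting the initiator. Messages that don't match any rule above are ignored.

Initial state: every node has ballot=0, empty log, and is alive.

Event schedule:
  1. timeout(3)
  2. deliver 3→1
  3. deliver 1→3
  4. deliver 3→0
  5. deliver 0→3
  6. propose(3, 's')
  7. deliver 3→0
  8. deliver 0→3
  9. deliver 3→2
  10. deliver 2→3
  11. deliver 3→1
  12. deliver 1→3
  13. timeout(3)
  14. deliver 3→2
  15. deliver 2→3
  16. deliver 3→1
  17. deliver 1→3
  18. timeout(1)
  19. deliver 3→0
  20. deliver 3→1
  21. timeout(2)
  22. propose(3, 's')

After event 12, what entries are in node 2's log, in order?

empty

[1] timeout(3) → N3(cand b7 [-])
[2] deliver 3→1 → N1(foll b7 [-])
[3] deliver 1→3 → ∅
[4] deliver 3→0 → N0(foll b7 [-])
[5] deliver 0→3 → N3(lead b7 [-])
[6] propose(3,'s') → ∅
[7] deliver 3→0 → N0(foll b7 [s])
[8] deliver 0→3 → ∅
[9] deliver 3→2 → N2(foll b7 [-])
[10] deliver 2→3 → ∅
[11] deliver 3→1 → N1(foll b7 [s])
[12] deliver 1→3 → N3(lead b7 [s])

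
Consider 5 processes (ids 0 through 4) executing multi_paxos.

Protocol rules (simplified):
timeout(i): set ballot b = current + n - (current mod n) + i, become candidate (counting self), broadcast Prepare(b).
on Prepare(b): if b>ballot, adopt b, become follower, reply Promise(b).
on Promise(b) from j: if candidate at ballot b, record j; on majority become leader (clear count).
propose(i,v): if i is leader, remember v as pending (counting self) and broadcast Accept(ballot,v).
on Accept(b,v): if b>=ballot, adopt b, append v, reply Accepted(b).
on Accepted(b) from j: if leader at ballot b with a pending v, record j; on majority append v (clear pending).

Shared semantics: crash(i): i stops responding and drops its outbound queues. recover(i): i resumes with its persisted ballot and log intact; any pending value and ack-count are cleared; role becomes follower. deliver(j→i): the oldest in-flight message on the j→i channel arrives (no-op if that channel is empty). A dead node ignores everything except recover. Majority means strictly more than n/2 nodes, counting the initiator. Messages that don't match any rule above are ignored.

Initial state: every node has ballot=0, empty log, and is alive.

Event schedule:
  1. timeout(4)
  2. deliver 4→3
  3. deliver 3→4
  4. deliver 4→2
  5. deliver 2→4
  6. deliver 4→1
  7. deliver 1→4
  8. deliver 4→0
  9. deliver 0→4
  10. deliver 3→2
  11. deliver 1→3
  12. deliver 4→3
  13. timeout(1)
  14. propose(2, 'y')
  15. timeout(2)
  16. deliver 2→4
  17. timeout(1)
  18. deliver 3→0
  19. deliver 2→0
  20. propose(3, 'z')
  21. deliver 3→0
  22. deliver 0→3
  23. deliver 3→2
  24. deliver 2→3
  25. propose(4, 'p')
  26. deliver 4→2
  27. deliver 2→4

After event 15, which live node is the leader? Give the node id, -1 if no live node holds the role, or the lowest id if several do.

[1] timeout(4) → N4(cand b9 [-])
[2] deliver 4→3 → N3(foll b9 [-])
[3] deliver 3→4 → ∅
[4] deliver 4→2 → N2(foll b9 [-])
[5] deliver 2→4 → N4(lead b9 [-])
[6] deliver 4→1 → N1(foll b9 [-])
[7] deliver 1→4 → ∅
[8] deliver 4→0 → N0(foll b9 [-])
[9] deliver 0→4 → ∅
[10] deliver 3→2 → ∅
[11] deliver 1→3 → ∅
[12] deliver 4→3 → ∅
[13] timeout(1) → N1(cand b11 [-])
[14] propose(2,'y') → ∅
[15] timeout(2) → N2(cand b12 [-])

4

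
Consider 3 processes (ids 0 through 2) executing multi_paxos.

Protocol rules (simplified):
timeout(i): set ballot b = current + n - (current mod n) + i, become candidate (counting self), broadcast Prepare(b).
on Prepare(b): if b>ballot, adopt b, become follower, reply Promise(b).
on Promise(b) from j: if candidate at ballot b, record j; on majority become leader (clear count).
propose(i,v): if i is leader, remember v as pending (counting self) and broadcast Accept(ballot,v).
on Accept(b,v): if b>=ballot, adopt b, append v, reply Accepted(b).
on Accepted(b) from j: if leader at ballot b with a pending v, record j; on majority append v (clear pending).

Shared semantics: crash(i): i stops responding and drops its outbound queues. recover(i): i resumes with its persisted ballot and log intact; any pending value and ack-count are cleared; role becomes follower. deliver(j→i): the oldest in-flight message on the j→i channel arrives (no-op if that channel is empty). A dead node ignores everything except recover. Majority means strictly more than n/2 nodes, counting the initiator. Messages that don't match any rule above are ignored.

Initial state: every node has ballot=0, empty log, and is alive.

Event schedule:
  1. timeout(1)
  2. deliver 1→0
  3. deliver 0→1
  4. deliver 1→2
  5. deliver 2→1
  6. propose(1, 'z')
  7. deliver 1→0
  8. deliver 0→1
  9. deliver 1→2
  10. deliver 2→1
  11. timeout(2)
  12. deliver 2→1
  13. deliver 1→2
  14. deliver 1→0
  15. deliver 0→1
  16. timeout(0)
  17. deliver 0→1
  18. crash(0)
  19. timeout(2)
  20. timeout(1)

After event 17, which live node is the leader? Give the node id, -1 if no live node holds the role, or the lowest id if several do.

step 1 timeout(1): 1={cand,b=4,log=-}
step 2 deliver 1→0: 0={foll,b=4,log=-}
step 3 deliver 0→1: 1={lead,b=4,log=-}
step 4 deliver 1→2: 2={foll,b=4,log=-}
step 5 deliver 2→1: —
step 6 propose(1,'z'): —
step 7 deliver 1→0: 0={foll,b=4,log=z}
step 8 deliver 0→1: 1={lead,b=4,log=z}
step 9 deliver 1→2: 2={foll,b=4,log=z}
step 10 deliver 2→1: —
step 11 timeout(2): 2={cand,b=8,log=z}
step 12 deliver 2→1: 1={foll,b=8,log=z}
step 13 deliver 1→2: 2={lead,b=8,log=z}
step 14 deliver 1→0: —
step 15 deliver 0→1: —
step 16 timeout(0): 0={cand,b=6,log=z}
step 17 deliver 0→1: —

2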